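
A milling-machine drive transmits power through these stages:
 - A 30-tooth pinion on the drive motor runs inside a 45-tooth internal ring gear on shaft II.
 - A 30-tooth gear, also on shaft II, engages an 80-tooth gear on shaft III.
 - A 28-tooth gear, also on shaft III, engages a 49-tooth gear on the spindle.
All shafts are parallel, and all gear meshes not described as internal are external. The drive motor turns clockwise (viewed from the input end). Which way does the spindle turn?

clockwise

the drive motor → shaft II: internal mesh, same direction → CW.
shaft II → shaft III: external mesh, 1 reversal → CCW.
shaft III → the spindle: external mesh, 1 reversal → CW.
2 reversals in total — an even number — so the spindle turns the same way as the drive motor.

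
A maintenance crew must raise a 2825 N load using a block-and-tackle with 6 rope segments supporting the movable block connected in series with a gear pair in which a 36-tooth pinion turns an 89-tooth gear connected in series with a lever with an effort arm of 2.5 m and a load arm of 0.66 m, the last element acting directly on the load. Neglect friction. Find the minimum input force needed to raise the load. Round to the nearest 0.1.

Block-and-tackle MA = number of supporting rope parts = 6.
Gear pair MA = 89/36 = 2.4722.
Lever MA = effort arm / load arm = 2.5/0.66 = 3.7879.
Combined ideal MA = 6 × 2.4722 × 3.7879 = 56.187.
Effort = load / MA = 2825 / 56.187 = 50.279 N.

50.3 N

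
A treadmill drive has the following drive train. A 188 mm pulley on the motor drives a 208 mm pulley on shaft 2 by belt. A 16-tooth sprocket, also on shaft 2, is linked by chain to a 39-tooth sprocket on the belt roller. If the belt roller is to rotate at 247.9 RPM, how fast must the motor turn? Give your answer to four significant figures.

Overall ratio R = 1.1064 × 2.4375 = 2.6968.
Required input speed = output speed × R = 247.9 × 2.6968 = 668.54 RPM.

668.5 RPM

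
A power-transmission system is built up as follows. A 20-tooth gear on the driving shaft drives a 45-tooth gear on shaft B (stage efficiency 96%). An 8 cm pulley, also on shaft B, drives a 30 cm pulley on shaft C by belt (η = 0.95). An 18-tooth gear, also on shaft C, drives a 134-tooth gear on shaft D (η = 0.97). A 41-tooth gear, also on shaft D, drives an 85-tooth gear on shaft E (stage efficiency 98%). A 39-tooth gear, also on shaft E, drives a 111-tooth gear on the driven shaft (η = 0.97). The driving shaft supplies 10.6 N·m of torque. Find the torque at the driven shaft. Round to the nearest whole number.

After the gear mesh (45/20): 10.6 × 2.25 × 0.96 = 22.896 N·m
After the belt (30/8): 22.896 × 3.75 × 0.95 = 81.567 N·m
After the gear mesh (134/18): 81.567 × 7.4444 × 0.97 = 589 N·m
After the gear mesh (85/41): 589 × 2.0732 × 0.98 = 1196.7 N·m
After the gear mesh (111/39): 1196.7 × 2.8462 × 0.97 = 3303.8 N·m

3304 N·m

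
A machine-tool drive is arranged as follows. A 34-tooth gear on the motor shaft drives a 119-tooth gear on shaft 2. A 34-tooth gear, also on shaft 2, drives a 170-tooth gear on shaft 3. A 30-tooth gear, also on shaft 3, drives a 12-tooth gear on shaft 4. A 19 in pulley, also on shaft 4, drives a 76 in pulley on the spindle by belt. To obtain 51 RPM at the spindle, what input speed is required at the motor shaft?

1428 RPM

Overall ratio R = 3.5 × 5 × 0.4 × 4 = 28.
Required input speed = output speed × R = 51 × 28 = 1428 RPM.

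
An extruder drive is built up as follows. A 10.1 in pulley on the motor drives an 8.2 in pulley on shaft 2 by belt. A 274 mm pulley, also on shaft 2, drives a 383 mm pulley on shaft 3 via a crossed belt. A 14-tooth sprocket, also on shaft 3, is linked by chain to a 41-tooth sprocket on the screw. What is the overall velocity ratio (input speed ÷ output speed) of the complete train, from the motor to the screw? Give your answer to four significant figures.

Each stage contributes driven/driver: belt 8.2/10.1 = 0.81188, belt 383/274 = 1.3978, chain 41/14 = 2.9286.
Overall: 0.81188 × 1.3978 × 2.9286 = 3.3235.

3.324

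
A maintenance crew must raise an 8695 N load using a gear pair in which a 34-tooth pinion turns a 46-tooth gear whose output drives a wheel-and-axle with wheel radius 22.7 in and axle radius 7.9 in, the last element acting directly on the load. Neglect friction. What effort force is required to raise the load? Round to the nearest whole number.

Gear pair MA = 46/34 = 1.3529.
Wheel-and-axle MA = R/r = 22.7/7.9 = 2.8734.
Combined ideal MA = 1.3529 × 2.8734 = 3.8876.
Effort = load / MA = 8695 / 3.8876 = 2236.6 N.

2237 N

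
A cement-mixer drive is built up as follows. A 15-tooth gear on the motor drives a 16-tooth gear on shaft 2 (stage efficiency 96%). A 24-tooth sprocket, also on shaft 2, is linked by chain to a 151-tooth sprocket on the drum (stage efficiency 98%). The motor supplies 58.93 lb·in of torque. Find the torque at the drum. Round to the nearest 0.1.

372.1 lb·in

Gear mesh: ratio = 16/15 = 1.0667; torque at shaft 2 = 58.93 × 1.0667 × 0.96 = 60.344 lb·in.
Chain: ratio = 151/24 = 6.2917; torque at the drum = 60.344 × 6.2917 × 0.98 = 372.07 lb·in.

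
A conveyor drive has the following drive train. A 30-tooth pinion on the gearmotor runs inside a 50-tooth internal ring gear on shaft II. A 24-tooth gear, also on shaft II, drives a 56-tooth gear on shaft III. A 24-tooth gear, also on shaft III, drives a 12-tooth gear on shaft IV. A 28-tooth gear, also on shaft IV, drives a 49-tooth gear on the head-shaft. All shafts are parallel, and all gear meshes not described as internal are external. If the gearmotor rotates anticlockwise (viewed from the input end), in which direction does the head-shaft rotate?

clockwise

the gearmotor → shaft II: internal mesh, same direction → CCW.
shaft II → shaft III: external mesh, 1 reversal → CW.
shaft III → shaft IV: external mesh, 1 reversal → CCW.
shaft IV → the head-shaft: external mesh, 1 reversal → CW.
3 reversals in total — an odd number — so the head-shaft turns opposite to the gearmotor.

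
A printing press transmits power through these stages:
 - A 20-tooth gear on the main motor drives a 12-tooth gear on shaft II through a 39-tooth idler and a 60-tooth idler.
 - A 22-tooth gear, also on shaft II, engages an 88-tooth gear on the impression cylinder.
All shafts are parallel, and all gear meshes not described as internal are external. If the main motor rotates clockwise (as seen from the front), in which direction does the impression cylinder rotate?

the main motor → shaft II: driver → idler → idler → driven is 3 external meshes, 3 reversals → CCW.
shaft II → the impression cylinder: external mesh, 1 reversal → CW.
4 reversals in total — an even number — so the impression cylinder turns the same way as the main motor.

clockwise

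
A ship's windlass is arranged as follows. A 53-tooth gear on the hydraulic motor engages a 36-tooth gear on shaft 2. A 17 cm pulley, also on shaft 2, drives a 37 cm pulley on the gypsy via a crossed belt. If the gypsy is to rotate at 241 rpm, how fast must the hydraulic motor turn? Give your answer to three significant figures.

Overall ratio R = 0.67925 × 2.1765 = 1.4784.
Required input speed = output speed × R = 241 × 1.4784 = 356.28 rpm.

356 rpm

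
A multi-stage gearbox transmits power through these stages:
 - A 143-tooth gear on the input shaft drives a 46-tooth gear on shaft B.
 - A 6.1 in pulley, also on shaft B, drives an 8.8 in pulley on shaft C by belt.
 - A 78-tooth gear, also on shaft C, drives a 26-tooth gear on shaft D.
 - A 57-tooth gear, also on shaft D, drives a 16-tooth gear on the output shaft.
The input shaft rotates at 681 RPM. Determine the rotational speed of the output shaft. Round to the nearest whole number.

15684 RPM

gear mesh 46/143 = 0.32168 → 681/0.32168 = 2117 RPM
belt 8.8/6.1 = 1.4426 → 2117/1.4426 = 1467.5 RPM
gear mesh 26/78 = 0.33333 → 1467.5/0.33333 = 4402.4 RPM
gear mesh 16/57 = 0.2807 → 4402.4/0.2807 = 15684 RPM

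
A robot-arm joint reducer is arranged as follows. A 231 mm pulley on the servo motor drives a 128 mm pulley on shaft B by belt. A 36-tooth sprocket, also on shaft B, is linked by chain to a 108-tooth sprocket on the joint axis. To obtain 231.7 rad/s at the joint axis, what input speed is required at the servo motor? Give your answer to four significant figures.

Overall ratio R = 0.55411 × 3 = 1.6623.
Required input speed = output speed × R = 231.7 × 1.6623 = 385.16 rad/s.

385.2 rad/s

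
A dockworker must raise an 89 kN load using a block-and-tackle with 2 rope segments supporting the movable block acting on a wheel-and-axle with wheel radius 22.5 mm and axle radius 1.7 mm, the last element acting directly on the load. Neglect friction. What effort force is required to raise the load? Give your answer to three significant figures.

Block-and-tackle MA = number of supporting rope parts = 2.
Wheel-and-axle MA = R/r = 22.5/1.7 = 13.235.
Combined ideal MA = 2 × 13.235 = 26.471.
Effort = load / MA = 89 / 26.471 = 3.3622 kN.

3.36 kN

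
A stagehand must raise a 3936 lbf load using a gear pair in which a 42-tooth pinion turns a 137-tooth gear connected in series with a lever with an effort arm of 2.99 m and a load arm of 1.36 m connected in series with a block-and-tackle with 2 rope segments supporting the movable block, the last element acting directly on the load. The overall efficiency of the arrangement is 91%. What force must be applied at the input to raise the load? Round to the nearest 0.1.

301.6 lbf

Gear pair MA = 137/42 = 3.2619.
Lever MA = effort arm / load arm = 2.99/1.36 = 2.1985.
Block-and-tackle MA = number of supporting rope parts = 2.
Combined ideal MA = 3.2619 × 2.1985 × 2 = 14.343.
Actual MA = 14.343 × 0.91 = 13.052.
Effort = load / actual MA = 3936 / 13.052 = 301.56 lbf.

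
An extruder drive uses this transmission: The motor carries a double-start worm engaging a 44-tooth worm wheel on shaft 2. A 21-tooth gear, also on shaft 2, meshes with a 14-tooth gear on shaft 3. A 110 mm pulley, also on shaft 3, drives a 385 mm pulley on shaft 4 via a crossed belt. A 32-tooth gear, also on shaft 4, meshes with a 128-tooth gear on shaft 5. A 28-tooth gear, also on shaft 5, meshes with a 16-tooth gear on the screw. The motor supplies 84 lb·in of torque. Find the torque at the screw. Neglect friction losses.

Worm: ratio = 44/2 = 22; torque at shaft 2 = 84 × 22 = 1848 lb·in.
Gear mesh: ratio = 14/21 = 0.66667; torque at shaft 3 = 1848 × 0.66667 = 1232 lb·in.
Belt: ratio = 385/110 = 3.5; torque at shaft 4 = 1232 × 3.5 = 4312 lb·in.
Gear mesh: ratio = 128/32 = 4; torque at shaft 5 = 4312 × 4 = 17248 lb·in.
Gear mesh: ratio = 16/28 = 0.57143; torque at the screw = 17248 × 0.57143 = 9856 lb·in.

9856 lb·in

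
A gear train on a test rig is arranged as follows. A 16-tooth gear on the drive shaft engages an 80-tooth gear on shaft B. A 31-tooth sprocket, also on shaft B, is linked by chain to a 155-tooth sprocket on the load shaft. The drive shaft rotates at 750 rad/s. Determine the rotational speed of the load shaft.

30 rad/s

Gear mesh: ratio = 80/16 = 5, so shaft B turns at 750 / 5 = 150 rad/s.
Chain: ratio = 155/31 = 5, so the load shaft turns at 150 / 5 = 30 rad/s.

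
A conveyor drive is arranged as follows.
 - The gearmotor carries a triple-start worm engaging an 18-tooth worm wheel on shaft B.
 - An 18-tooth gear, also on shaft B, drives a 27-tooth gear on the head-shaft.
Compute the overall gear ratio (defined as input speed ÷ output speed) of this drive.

Each stage contributes driven/driver: worm 18/3 = 6, gear mesh 27/18 = 1.5.
Overall: 6 × 1.5 = 9.

9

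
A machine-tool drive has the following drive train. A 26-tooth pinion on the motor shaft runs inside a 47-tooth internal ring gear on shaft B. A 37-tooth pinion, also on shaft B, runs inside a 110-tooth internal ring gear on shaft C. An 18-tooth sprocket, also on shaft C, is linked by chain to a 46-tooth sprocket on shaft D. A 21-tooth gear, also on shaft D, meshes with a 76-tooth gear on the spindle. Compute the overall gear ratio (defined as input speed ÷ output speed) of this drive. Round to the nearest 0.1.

Each stage contributes driven/driver: internal gear 47/26 = 1.8077, internal gear 110/37 = 2.973, chain 46/18 = 2.5556, gear mesh 76/21 = 3.619.
Overall: 1.8077 × 2.973 × 2.5556 × 3.619 = 49.704.

49.7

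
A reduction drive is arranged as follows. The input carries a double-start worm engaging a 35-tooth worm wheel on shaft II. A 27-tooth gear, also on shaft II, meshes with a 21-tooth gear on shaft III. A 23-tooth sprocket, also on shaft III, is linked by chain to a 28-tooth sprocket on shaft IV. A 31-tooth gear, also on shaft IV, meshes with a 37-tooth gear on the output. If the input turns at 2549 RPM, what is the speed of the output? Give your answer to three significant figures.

worm 35/2 = 17.5 → 2549/17.5 = 145.66 RPM
gear mesh 21/27 = 0.77778 → 145.66/0.77778 = 187.27 RPM
chain 28/23 = 1.2174 → 187.27/1.2174 = 153.83 RPM
gear mesh 37/31 = 1.1935 → 153.83/1.1935 = 128.89 RPM

129 RPM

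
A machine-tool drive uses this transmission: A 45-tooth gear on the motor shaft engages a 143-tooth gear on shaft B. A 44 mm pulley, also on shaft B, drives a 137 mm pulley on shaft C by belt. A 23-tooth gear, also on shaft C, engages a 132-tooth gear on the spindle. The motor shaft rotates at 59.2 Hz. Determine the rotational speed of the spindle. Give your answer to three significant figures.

1.04 Hz

the motor shaft → shaft B (gear mesh, 143/45): 59.2 ÷ 3.1778 = 18.629 Hz
shaft B → shaft C (belt, 137/44): 18.629 ÷ 3.1136 = 5.9832 Hz
shaft C → the spindle (gear mesh, 132/23): 5.9832 ÷ 5.7391 = 1.0425 Hz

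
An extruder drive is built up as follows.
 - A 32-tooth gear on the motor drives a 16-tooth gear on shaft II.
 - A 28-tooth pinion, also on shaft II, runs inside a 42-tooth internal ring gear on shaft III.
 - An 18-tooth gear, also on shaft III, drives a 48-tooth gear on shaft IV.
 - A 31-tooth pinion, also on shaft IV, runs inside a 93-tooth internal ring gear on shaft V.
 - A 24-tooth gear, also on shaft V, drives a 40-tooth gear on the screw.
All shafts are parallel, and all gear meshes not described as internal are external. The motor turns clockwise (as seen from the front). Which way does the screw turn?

the motor → shaft II: external mesh, 1 reversal → CCW.
shaft II → shaft III: internal mesh, same direction → CCW.
shaft III → shaft IV: external mesh, 1 reversal → CW.
shaft IV → shaft V: internal mesh, same direction → CW.
shaft V → the screw: external mesh, 1 reversal → CCW.
3 reversals in total — an odd number — so the screw turns opposite to the motor.

counterclockwise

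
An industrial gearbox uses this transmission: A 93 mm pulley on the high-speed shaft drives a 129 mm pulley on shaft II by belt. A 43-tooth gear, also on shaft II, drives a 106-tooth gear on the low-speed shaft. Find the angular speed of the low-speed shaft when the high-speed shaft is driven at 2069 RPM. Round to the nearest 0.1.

the high-speed shaft → shaft II (belt, 129/93): 2069 ÷ 1.3871 = 1491.6 RPM
shaft II → the low-speed shaft (gear mesh, 106/43): 1491.6 ÷ 2.4651 = 605.08 RPM

605.1 RPM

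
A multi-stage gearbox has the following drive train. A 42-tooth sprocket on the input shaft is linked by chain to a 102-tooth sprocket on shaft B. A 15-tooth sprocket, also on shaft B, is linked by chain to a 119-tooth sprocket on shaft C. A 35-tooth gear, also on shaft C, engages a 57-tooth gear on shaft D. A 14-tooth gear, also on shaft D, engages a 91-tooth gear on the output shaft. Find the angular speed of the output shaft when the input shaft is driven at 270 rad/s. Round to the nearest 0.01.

chain 102/42 = 2.4286 → 270/2.4286 = 111.18 rad/s
chain 119/15 = 7.9333 → 111.18/7.9333 = 14.014 rad/s
gear mesh 57/35 = 1.6286 → 14.014/1.6286 = 8.605 rad/s
gear mesh 91/14 = 6.5 → 8.605/6.5 = 1.3238 rad/s

1.32 rad/s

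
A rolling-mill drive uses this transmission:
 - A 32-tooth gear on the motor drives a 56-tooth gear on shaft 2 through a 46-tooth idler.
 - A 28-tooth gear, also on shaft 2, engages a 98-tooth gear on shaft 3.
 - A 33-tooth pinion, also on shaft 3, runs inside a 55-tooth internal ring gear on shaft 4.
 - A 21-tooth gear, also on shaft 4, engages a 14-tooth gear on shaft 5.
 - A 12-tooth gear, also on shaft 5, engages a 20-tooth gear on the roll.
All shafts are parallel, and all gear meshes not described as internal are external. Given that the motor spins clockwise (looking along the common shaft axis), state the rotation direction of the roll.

counterclockwise

the motor → shaft 2: driver → idler → driven is 2 external meshes, 2 reversals → CW.
shaft 2 → shaft 3: external mesh, 1 reversal → CCW.
shaft 3 → shaft 4: internal mesh, same direction → CCW.
shaft 4 → shaft 5: external mesh, 1 reversal → CW.
shaft 5 → the roll: external mesh, 1 reversal → CCW.
5 reversals in total — an odd number — so the roll turns opposite to the motor.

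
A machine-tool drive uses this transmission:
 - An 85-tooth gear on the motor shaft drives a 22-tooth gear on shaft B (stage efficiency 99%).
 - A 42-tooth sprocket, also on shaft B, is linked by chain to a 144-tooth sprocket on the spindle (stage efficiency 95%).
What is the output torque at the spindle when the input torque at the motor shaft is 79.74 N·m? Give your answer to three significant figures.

gear mesh 22/85 = 0.25882 → τ = 79.74·0.25882·0.99 = 20.432 N·m
chain 144/42 = 3.4286 → τ = 20.432·3.4286·0.95 = 66.551 N·m

66.6 N·m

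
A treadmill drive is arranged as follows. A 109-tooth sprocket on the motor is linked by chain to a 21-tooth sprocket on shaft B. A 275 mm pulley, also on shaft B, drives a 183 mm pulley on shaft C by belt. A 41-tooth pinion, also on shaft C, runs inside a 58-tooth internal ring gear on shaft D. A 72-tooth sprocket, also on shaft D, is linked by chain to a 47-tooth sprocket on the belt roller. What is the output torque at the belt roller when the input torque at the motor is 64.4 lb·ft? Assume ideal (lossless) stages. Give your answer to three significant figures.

7.62 lb·ft

After the chain (21/109): 64.4 × 0.19266 = 12.407 lb·ft
After the belt (183/275): 12.407 × 0.66545 = 8.2565 lb·ft
After the internal gear (58/41): 8.2565 × 1.4146 = 11.68 lb·ft
After the chain (47/72): 11.68 × 0.65278 = 7.6244 lb·ft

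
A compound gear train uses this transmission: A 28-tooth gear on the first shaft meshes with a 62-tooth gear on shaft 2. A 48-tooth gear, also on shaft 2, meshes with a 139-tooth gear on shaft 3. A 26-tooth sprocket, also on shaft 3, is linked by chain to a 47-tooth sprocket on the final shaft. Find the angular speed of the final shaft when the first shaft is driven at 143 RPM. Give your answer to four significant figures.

the first shaft → shaft 2 (gear mesh, 62/28): 143 ÷ 2.2143 = 64.581 RPM
shaft 2 → shaft 3 (gear mesh, 139/48): 64.581 ÷ 2.8958 = 22.301 RPM
shaft 3 → the final shaft (chain, 47/26): 22.301 ÷ 1.8077 = 12.337 RPM

12.34 RPM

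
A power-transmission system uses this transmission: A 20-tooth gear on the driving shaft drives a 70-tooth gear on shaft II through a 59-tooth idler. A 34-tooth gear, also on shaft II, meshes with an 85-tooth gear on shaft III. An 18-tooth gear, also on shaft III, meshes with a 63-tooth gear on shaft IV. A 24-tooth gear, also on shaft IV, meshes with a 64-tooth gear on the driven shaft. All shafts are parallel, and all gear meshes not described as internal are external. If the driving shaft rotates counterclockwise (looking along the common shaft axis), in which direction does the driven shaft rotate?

the driving shaft → shaft II: driver → idler → driven is 2 external meshes, 2 reversals → CCW.
shaft II → shaft III: external mesh, 1 reversal → CW.
shaft III → shaft IV: external mesh, 1 reversal → CCW.
shaft IV → the driven shaft: external mesh, 1 reversal → CW.
5 reversals in total — an odd number — so the driven shaft turns opposite to the driving shaft.

clockwise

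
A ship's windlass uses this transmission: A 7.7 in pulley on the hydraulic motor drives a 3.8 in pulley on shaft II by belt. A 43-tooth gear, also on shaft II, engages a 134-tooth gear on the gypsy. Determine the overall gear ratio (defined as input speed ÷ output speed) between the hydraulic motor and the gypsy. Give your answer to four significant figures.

Each stage contributes driven/driver: belt 3.8/7.7 = 0.49351, gear mesh 134/43 = 3.1163.
Overall: 0.49351 × 3.1163 = 1.5379.

1.538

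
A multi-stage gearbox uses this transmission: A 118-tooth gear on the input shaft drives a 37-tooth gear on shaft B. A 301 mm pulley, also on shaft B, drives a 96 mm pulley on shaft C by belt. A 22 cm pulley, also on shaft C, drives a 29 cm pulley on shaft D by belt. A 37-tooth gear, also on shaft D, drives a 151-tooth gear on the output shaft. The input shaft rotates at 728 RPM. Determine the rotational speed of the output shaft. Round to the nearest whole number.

1353 RPM

the input shaft → shaft B (gear mesh, 37/118): 728 ÷ 0.31356 = 2321.7 RPM
shaft B → shaft C (belt, 96/301): 2321.7 ÷ 0.31894 = 7279.6 RPM
shaft C → shaft D (belt, 29/22): 7279.6 ÷ 1.3182 = 5522.4 RPM
shaft D → the output shaft (gear mesh, 151/37): 5522.4 ÷ 4.0811 = 1353.2 RPM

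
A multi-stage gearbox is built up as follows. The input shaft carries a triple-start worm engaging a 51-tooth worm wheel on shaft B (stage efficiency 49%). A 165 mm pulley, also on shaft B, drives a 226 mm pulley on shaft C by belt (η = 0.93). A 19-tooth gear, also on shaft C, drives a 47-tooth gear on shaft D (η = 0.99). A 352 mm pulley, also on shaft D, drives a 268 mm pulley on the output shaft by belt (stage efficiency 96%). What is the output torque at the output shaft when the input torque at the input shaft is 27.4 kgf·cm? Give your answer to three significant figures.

520 kgf·cm

Worm: ratio = 51/3 = 17; torque at shaft B = 27.4 × 17 × 0.49 = 228.24 kgf·cm.
Belt: ratio = 226/165 = 1.3697; torque at shaft C = 228.24 × 1.3697 × 0.93 = 290.74 kgf·cm.
Gear mesh: ratio = 47/19 = 2.4737; torque at shaft D = 290.74 × 2.4737 × 0.99 = 712 kgf·cm.
Belt: ratio = 268/352 = 0.76136; torque at the output shaft = 712 × 0.76136 × 0.96 = 520.41 kgf·cm.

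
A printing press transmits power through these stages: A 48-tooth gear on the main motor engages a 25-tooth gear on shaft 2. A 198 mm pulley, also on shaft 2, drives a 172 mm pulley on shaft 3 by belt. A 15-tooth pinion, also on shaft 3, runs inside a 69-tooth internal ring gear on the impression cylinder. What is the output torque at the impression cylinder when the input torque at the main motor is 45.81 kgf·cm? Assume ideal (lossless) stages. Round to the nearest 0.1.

95.3 kgf·cm

Gear mesh: ratio = 25/48 = 0.52083; torque at shaft 2 = 45.81 × 0.52083 = 23.859 kgf·cm.
Belt: ratio = 172/198 = 0.86869; torque at shaft 3 = 23.859 × 0.86869 = 20.726 kgf·cm.
Internal gear: ratio = 69/15 = 4.6; torque at the impression cylinder = 20.726 × 4.6 = 95.341 kgf·cm.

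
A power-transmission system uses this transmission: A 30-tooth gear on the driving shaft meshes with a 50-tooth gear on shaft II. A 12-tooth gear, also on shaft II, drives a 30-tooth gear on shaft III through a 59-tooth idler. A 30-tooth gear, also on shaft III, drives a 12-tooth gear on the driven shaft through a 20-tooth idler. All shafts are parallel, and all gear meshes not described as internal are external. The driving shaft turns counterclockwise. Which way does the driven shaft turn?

clockwise

the driving shaft → shaft II: external mesh, 1 reversal → CW.
shaft II → shaft III: driver → idler → driven is 2 external meshes, 2 reversals → CW.
shaft III → the driven shaft: driver → idler → driven is 2 external meshes, 2 reversals → CW.
5 reversals in total — an odd number — so the driven shaft turns opposite to the driving shaft.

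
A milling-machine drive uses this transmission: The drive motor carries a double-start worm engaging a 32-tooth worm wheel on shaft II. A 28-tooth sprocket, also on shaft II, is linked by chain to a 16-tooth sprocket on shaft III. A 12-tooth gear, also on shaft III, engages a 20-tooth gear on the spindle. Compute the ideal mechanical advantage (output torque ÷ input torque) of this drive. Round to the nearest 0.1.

Each stage contributes driven/driver: worm 32/2 = 16, chain 16/28 = 0.57143, gear mesh 20/12 = 1.6667.
Overall: 16 × 0.57143 × 1.6667 = 15.238.

15.2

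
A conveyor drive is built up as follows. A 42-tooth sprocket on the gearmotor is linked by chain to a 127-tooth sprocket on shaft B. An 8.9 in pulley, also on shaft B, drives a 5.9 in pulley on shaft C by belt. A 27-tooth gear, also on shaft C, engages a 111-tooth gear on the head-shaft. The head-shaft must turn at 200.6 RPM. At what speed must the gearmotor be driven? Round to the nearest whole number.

Overall ratio R = 3.0238 × 0.66292 × 4.1111 = 8.2409.
Required input speed = output speed × R = 200.6 × 8.2409 = 1653.1 RPM.

1653 RPM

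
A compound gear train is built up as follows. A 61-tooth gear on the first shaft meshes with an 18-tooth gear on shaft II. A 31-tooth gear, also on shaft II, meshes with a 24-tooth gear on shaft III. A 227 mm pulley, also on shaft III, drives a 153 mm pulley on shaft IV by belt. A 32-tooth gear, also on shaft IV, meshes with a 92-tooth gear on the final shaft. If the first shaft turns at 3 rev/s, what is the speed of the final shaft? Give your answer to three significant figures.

Gear mesh: ratio = 18/61 = 0.29508, so shaft II turns at 3 / 0.29508 = 10.167 rev/s.
Gear mesh: ratio = 24/31 = 0.77419, so shaft III turns at 10.167 / 0.77419 = 13.132 rev/s.
Belt: ratio = 153/227 = 0.67401, so shaft IV turns at 13.132 / 0.67401 = 19.483 rev/s.
Gear mesh: ratio = 92/32 = 2.875, so the final shaft turns at 19.483 / 2.875 = 6.7768 rev/s.

6.78 rev/s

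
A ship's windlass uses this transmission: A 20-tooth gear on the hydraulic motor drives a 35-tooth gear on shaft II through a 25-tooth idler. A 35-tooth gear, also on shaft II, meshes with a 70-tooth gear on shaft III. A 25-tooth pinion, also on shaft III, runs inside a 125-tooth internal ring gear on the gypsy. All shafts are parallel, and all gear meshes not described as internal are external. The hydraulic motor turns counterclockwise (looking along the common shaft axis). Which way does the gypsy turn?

clockwise

the hydraulic motor → shaft II: driver → idler → driven is 2 external meshes, 2 reversals → CCW.
shaft II → shaft III: external mesh, 1 reversal → CW.
shaft III → the gypsy: internal mesh, same direction → CW.
3 reversals in total — an odd number — so the gypsy turns opposite to the hydraulic motor.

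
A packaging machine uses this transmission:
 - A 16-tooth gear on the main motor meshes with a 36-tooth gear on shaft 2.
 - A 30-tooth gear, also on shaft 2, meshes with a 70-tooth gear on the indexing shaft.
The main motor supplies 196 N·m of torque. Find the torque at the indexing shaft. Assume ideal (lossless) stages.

1029 N·m

After the gear mesh (36/16): 196 × 2.25 = 441 N·m
After the gear mesh (70/30): 441 × 2.3333 = 1029 N·m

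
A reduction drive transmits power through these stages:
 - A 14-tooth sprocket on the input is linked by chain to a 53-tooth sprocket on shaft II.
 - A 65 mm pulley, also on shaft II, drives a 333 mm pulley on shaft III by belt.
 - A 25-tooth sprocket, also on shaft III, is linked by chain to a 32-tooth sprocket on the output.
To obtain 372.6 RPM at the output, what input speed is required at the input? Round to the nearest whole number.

9250 RPM

Overall ratio R = 3.7857 × 5.1231 × 1.28 = 24.825.
Required input speed = output speed × R = 372.6 × 24.825 = 9249.8 RPM.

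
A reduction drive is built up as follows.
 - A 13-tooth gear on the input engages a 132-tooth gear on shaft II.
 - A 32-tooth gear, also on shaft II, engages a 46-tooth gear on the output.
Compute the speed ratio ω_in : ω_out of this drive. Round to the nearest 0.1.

Each stage contributes driven/driver: gear mesh 132/13 = 10.154, gear mesh 46/32 = 1.4375.
Overall: 10.154 × 1.4375 = 14.596.

14.6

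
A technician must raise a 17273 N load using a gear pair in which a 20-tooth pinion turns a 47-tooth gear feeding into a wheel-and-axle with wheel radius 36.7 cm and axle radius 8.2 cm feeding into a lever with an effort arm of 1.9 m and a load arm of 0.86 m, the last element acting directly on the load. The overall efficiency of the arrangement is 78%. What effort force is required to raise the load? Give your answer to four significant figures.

953.0 N

Gear pair MA = 47/20 = 2.35.
Wheel-and-axle MA = R/r = 36.7/8.2 = 4.4756.
Lever MA = effort arm / load arm = 1.9/0.86 = 2.2093.
Combined ideal MA = 2.35 × 4.4756 × 2.2093 = 23.237.
Actual MA = 23.237 × 0.78 = 18.125.
Effort = load / actual MA = 17273 / 18.125 = 953.01 N.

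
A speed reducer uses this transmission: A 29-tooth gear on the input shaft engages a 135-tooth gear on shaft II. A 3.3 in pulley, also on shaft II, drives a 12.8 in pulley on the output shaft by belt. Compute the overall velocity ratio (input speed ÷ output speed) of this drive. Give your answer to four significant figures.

18.06

Each stage contributes driven/driver: gear mesh 135/29 = 4.6552, belt 12.8/3.3 = 3.8788.
Overall: 4.6552 × 3.8788 = 18.056.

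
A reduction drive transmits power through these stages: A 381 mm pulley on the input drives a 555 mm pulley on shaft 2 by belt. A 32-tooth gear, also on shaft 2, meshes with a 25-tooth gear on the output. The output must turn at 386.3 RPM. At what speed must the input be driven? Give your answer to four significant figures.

Overall ratio R = 1.4567 × 0.78125 = 1.138.
Required input speed = output speed × R = 386.3 × 1.138 = 439.63 RPM.

439.6 RPM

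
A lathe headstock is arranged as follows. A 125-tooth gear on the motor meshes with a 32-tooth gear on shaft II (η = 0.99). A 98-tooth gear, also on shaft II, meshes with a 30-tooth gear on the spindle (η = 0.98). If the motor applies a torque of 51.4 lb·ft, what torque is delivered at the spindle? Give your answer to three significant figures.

3.91 lb·ft

Gear mesh: ratio = 32/125 = 0.256; torque at shaft II = 51.4 × 0.256 × 0.99 = 13.027 lb·ft.
Gear mesh: ratio = 30/98 = 0.30612; torque at the spindle = 13.027 × 0.30612 × 0.98 = 3.908 lb·ft.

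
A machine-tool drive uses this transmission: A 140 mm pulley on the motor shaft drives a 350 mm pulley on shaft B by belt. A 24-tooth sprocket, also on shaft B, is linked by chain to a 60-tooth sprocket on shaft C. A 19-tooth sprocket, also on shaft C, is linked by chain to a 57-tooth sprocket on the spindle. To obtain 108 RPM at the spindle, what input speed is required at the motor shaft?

2025 RPM

Overall ratio R = 2.5 × 2.5 × 3 = 18.75.
Required input speed = output speed × R = 108 × 18.75 = 2025 RPM.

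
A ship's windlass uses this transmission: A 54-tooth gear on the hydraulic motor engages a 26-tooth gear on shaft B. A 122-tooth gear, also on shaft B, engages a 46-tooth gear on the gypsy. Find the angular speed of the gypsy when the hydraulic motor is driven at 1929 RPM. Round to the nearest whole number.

the hydraulic motor → shaft B (gear mesh, 26/54): 1929 ÷ 0.48148 = 4006.4 RPM
shaft B → the gypsy (gear mesh, 46/122): 4006.4 ÷ 0.37705 = 10626 RPM

10626 RPM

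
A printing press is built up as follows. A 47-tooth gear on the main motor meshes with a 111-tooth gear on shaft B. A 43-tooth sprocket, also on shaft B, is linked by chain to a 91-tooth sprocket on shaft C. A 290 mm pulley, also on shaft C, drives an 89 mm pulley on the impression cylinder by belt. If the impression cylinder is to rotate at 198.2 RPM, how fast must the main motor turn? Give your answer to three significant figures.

Overall ratio R = 2.3617 × 2.1163 × 0.3069 = 1.5339.
Required input speed = output speed × R = 198.2 × 1.5339 = 304.01 RPM.

304 RPM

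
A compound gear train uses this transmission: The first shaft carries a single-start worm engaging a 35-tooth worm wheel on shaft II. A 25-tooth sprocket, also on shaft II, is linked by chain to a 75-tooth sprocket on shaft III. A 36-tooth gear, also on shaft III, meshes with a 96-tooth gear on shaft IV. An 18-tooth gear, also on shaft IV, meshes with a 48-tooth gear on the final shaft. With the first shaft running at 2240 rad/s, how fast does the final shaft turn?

worm 35/1 = 35 → 2240/35 = 64 rad/s
chain 75/25 = 3 → 64/3 = 21.333 rad/s
gear mesh 96/36 = 2.6667 → 21.333/2.6667 = 8 rad/s
gear mesh 48/18 = 2.6667 → 8/2.6667 = 3 rad/s

3 rad/s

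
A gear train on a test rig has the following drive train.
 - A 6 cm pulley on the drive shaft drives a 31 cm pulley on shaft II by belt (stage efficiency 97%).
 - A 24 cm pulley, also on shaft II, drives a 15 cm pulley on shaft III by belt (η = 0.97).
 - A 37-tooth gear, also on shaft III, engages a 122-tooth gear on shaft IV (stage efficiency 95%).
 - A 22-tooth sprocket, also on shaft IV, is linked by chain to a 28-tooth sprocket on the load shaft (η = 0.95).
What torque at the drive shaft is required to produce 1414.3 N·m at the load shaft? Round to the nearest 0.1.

Overall ratio R = 5.1667 × 0.625 × 3.2973 × 1.2727 = 13.551; overall efficiency η = 0.97 × 0.97 × 0.95 × 0.95 = 0.8492.
Input torque = output torque / (R × η) = 1414.3 / (13.551 × 0.8492) = 122.9 N·m.

122.9 N·m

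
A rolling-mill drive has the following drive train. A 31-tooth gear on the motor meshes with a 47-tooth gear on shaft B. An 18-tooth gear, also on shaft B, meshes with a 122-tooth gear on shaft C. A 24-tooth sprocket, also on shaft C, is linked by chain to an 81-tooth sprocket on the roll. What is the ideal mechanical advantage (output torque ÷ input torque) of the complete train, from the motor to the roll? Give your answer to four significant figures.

34.68

Each stage contributes driven/driver: gear mesh 47/31 = 1.5161, gear mesh 122/18 = 6.7778, chain 81/24 = 3.375.
Overall: 1.5161 × 6.7778 × 3.375 = 34.681.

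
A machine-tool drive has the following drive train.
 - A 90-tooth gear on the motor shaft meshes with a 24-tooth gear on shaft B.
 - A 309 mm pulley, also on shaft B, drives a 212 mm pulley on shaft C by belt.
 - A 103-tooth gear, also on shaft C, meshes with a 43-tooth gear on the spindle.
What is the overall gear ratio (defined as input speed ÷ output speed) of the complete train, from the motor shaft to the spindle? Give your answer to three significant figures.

0.0764

Each stage contributes driven/driver: gear mesh 24/90 = 0.26667, belt 212/309 = 0.68608, gear mesh 43/103 = 0.41748.
Overall: 0.26667 × 0.68608 × 0.41748 = 0.07638.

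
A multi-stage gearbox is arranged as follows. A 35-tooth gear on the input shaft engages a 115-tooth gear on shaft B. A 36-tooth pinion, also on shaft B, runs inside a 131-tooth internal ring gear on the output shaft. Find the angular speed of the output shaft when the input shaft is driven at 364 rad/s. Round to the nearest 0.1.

30.4 rad/s

Gear mesh: ratio = 115/35 = 3.2857, so shaft B turns at 364 / 3.2857 = 110.78 rad/s.
Internal gear: ratio = 131/36 = 3.6389, so the output shaft turns at 110.78 / 3.6389 = 30.444 rad/s.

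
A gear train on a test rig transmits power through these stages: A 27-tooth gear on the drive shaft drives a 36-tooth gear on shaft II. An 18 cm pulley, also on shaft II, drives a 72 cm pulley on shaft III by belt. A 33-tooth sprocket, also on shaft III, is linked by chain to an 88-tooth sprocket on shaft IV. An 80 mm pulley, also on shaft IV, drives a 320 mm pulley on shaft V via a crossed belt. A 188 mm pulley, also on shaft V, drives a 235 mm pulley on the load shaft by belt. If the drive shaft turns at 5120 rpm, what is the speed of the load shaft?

Gear mesh: ratio = 36/27 = 1.3333, so shaft II turns at 5120 / 1.3333 = 3840 rpm.
Belt: ratio = 72/18 = 4, so shaft III turns at 3840 / 4 = 960 rpm.
Chain: ratio = 88/33 = 2.6667, so shaft IV turns at 960 / 2.6667 = 360 rpm.
Belt: ratio = 320/80 = 4, so shaft V turns at 360 / 4 = 90 rpm.
Belt: ratio = 235/188 = 1.25, so the load shaft turns at 90 / 1.25 = 72 rpm.

72 rpm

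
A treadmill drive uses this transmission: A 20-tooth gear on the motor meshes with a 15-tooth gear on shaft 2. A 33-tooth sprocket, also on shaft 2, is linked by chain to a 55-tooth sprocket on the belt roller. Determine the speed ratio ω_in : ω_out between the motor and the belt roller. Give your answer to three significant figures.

Each stage contributes driven/driver: gear mesh 15/20 = 0.75, chain 55/33 = 1.6667.
Overall: 0.75 × 1.6667 = 1.25.

1.25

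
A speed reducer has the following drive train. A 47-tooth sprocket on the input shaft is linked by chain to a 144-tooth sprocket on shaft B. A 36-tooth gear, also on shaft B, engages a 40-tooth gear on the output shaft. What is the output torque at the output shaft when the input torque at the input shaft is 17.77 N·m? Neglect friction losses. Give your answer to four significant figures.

60.49 N·m

After the chain (144/47): 17.77 × 3.0638 = 54.444 N·m
After the gear mesh (40/36): 54.444 × 1.1111 = 60.494 N·m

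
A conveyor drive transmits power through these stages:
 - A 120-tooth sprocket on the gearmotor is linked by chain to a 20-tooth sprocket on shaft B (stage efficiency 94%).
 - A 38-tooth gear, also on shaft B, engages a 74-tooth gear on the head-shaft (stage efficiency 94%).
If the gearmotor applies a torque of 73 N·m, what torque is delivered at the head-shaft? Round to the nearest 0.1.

Chain: ratio = 20/120 = 0.16667; torque at shaft B = 73 × 0.16667 × 0.94 = 11.437 N·m.
Gear mesh: ratio = 74/38 = 1.9474; torque at the head-shaft = 11.437 × 1.9474 × 0.94 = 20.935 N·m.

20.9 N·m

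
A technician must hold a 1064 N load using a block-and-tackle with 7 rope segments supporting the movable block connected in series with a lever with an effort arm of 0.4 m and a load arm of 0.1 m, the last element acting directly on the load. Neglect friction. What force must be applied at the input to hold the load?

Block-and-tackle MA = number of supporting rope parts = 7.
Lever MA = effort arm / load arm = 0.4/0.1 = 4.
Combined ideal MA = 7 × 4 = 28.
Effort = load / MA = 1064 / 28 = 38 N.

38 N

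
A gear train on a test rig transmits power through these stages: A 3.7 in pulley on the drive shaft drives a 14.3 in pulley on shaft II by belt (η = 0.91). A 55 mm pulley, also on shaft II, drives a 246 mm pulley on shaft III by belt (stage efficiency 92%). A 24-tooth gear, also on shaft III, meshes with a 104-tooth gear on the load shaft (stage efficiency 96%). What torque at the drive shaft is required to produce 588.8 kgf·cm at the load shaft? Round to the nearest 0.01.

Overall ratio R = 3.8649 × 4.4727 × 4.3333 = 74.908; overall efficiency η = 0.91 × 0.92 × 0.96 = 0.8037.
Input torque = output torque / (R × η) = 588.8 / (74.908 × 0.8037) = 9.78 kgf·cm.

9.78 kgf·cm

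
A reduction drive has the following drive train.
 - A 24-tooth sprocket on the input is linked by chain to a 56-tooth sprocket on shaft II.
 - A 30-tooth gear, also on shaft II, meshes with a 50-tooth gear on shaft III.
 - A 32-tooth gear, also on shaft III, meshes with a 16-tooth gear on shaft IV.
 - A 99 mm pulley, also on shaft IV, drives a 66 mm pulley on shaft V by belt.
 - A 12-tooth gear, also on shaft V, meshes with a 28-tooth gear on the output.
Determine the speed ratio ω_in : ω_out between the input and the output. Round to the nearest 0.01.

Each stage contributes driven/driver: chain 56/24 = 2.3333, gear mesh 50/30 = 1.6667, gear mesh 16/32 = 0.5, belt 66/99 = 0.66667, gear mesh 28/12 = 2.3333.
Overall: 2.3333 × 1.6667 × 0.5 × 0.66667 × 2.3333 = 3.0247.

3.02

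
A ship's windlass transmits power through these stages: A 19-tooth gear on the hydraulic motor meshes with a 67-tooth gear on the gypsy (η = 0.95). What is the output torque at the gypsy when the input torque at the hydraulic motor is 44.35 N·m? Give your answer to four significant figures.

148.6 N·m

gear mesh 67/19 = 3.5263 → τ = 44.35·3.5263·0.95 = 148.57 N·m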